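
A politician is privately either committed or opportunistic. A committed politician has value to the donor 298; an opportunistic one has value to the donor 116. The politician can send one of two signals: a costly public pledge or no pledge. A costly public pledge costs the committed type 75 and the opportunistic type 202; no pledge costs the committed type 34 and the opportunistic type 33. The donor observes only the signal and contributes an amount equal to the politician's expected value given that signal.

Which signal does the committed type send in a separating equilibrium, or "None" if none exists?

None

Try committed → pledge, opportunistic → no pledge:
  Under separation the donor infers type exactly: pledge → committed (pays 298), no pledge → opportunistic (pays 116).
  Committed: pledge gives 298 − 75 = 223; no pledge gives 116 − 34 = 82. No deviation. ✓
  Opportunistic: no pledge gives 116 − 33 = 83; pledge gives 298 − 202 = 96. Would deviate. ✗
Try committed → no pledge, opportunistic → pledge:
  Under separation the donor infers type exactly: no pledge → committed (pays 298), pledge → opportunistic (pays 116).
  Committed: no pledge gives 298 − 34 = 264; pledge gives 116 − 75 = 41. No deviation. ✓
  Opportunistic: pledge gives 116 − 202 = -86; no pledge gives 298 − 33 = 265. Would deviate. ✗
Neither assignment is incentive-compatible.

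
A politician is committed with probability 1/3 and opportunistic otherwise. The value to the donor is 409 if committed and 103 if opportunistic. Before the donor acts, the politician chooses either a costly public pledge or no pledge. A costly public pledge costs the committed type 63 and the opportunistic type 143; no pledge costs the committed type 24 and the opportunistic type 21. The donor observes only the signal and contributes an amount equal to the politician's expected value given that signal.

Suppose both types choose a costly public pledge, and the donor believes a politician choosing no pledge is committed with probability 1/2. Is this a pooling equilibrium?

No

On the equilibrium path (pledge) the donor holds the prior 1/3 and pays 1/3·409 + 2/3·103 = 205. Off-path (no pledge) belief 1/2 gives 1/2·409 + 1/2·103 = 256.
Committed: pledge gives 205 − 63 = 142; no pledge gives 256 − 24 = 232. Deviates. ✗
Opportunistic: pledge gives 205 − 143 = 62; no pledge gives 256 − 21 = 235. Deviates. ✗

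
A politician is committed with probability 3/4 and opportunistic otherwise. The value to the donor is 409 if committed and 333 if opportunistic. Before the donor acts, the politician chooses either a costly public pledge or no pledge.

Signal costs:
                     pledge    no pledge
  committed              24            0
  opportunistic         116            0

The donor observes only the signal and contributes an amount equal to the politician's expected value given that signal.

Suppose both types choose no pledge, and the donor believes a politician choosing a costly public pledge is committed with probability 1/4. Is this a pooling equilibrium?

On the equilibrium path (no pledge) the donor holds the prior 3/4 and pays 3/4·409 + 1/4·333 = 390. Off-path (pledge) belief 1/4 gives 1/4·409 + 3/4·333 = 352.
Committed: no pledge gives 390 − 0 = 390; pledge gives 352 − 24 = 328. Stays. ✓
Opportunistic: no pledge gives 390 − 0 = 390; pledge gives 352 − 116 = 236. Stays. ✓
Beliefs are Bayes-consistent on-path and both types best-respond.

Yes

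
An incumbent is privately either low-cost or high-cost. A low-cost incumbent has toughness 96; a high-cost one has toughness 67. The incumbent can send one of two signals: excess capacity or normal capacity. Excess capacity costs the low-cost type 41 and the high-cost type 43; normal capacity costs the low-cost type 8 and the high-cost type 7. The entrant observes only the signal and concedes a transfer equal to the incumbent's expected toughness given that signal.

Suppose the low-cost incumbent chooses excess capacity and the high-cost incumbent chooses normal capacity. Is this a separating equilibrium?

No

Under separation the entrant infers type exactly: excess capacity → low-cost (pays 96), normal capacity → high-cost (pays 67).
Low-cost: excess capacity gives 96 − 41 = 55; normal capacity gives 67 − 8 = 59. Would deviate. ✗
High-cost: normal capacity gives 67 − 7 = 60; excess capacity gives 96 − 43 = 53. No deviation. ✓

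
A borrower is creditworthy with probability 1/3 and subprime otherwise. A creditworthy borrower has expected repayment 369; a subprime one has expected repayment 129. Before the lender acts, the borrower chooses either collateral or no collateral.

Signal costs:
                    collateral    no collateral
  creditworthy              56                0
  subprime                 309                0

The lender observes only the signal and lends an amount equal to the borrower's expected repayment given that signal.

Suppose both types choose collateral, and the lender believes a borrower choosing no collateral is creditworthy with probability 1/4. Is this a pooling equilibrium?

On the equilibrium path (collateral) the lender holds the prior 1/3 and pays 1/3·369 + 2/3·129 = 209. Off-path (no collateral) belief 1/4 gives 1/4·369 + 3/4·129 = 189.
Creditworthy: collateral gives 209 − 56 = 153; no collateral gives 189 − 0 = 189. Deviates. ✗
Subprime: collateral gives 209 − 309 = -100; no collateral gives 189 − 0 = 189. Deviates. ✗

No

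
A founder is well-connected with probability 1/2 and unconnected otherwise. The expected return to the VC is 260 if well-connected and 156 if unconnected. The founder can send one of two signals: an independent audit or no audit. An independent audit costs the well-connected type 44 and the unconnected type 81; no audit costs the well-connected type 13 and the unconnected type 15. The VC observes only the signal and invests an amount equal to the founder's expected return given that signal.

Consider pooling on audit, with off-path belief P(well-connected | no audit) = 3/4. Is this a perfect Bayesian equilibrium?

On the equilibrium path (audit) the VC holds the prior 1/2 and pays 1/2·260 + 1/2·156 = 208. Off-path (no audit) belief 3/4 gives 3/4·260 + 1/4·156 = 234.
Well-connected: audit gives 208 − 44 = 164; no audit gives 234 − 13 = 221. Deviates. ✗
Unconnected: audit gives 208 − 81 = 127; no audit gives 234 − 15 = 219. Deviates. ✗

No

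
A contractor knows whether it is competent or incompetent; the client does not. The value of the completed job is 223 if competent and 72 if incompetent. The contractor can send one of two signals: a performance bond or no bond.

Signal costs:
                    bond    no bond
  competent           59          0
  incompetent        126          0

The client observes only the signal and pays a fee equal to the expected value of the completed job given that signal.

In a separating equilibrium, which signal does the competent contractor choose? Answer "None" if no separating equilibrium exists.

None

Try competent → bond, incompetent → no bond:
  If types separate, bond earns payment 223 and no bond earns 72.
  Competent: bond gives 223 − 59 = 164; no bond gives 72 − 0 = 72. No deviation. ✓
  Incompetent: no bond gives 72 − 0 = 72; bond gives 223 − 126 = 97. Would deviate. ✗
Try competent → no bond, incompetent → bond:
  If types separate, no bond earns payment 223 and bond earns 72.
  Competent: no bond gives 223 − 0 = 223; bond gives 72 − 59 = 13. No deviation. ✓
  Incompetent: bond gives 72 − 126 = -54; no bond gives 223 − 0 = 223. Would deviate. ✗
Neither assignment is incentive-compatible.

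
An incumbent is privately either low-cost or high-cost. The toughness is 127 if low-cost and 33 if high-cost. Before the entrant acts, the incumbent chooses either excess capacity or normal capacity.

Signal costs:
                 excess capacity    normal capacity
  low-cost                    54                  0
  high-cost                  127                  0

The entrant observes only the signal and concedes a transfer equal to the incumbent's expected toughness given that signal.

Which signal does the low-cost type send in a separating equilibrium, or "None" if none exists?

excess capacity

Try low-cost → excess capacity, high-cost → normal capacity:
  Under separation the entrant infers type exactly: excess capacity → low-cost (pays 127), normal capacity → high-cost (pays 33).
  Low-cost: excess capacity gives 127 − 54 = 73; normal capacity gives 33 − 0 = 33. No deviation. ✓
  High-cost: normal capacity gives 33 − 0 = 33; excess capacity gives 127 − 127 = 0. No deviation. ✓
Both hold — the low-cost type sends excess capacity.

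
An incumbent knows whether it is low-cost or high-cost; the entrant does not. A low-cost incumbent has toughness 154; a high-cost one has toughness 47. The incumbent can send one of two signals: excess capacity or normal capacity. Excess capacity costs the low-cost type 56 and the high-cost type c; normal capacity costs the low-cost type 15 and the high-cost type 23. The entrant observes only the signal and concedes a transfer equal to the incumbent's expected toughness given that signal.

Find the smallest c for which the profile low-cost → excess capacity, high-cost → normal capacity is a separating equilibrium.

Under separation: excess capacity → low-cost (pays 154); normal capacity → high-cost (pays 47).
Low-cost: 154 − 56 = 98 ≥ 47 − 15 = 32. Holds regardless of c. ✓
High-cost: 47 − 23 ≥ 154 − c, so c ≥ 154 − 24 = 130.

130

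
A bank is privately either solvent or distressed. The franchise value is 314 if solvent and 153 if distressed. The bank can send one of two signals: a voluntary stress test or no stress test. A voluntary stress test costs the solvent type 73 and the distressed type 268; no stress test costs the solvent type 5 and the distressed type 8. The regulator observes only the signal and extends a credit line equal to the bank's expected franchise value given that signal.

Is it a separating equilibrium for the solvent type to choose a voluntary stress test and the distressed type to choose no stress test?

Under separation the regulator infers type exactly: stress test → solvent (pays 314), no stress test → distressed (pays 153).
Solvent: stress test gives 314 − 73 = 241; no stress test gives 153 − 5 = 148. No deviation. ✓
Distressed: no stress test gives 153 − 8 = 145; stress test gives 314 − 268 = 46. No deviation. ✓
Both incentive constraints hold.

Yes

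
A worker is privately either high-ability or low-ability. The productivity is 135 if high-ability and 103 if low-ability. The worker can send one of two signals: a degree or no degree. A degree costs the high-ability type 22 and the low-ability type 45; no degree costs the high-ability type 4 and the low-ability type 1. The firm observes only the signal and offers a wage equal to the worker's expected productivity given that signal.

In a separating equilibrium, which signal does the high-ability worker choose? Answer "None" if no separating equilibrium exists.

degree

Try high-ability → degree, low-ability → no degree:
  If types separate, degree earns payment 135 and no degree earns 103.
  High-ability: degree gives 135 − 22 = 113; no degree gives 103 − 4 = 99. No deviation. ✓
  Low-ability: no degree gives 103 − 1 = 102; degree gives 135 − 45 = 90. No deviation. ✓
Both hold — the high-ability type sends degree.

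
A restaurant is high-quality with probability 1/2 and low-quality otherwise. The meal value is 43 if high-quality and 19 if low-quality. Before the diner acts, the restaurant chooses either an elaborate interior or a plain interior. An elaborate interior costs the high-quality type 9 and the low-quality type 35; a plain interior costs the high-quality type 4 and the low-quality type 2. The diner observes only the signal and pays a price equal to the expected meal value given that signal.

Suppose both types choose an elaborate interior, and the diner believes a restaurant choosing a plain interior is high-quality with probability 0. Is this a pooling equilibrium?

At the pooled signal (elaborate interior) the diner holds the prior 1/2 and pays 1/2·43 + 1/2·19 = 31. Off-path (plain interior) belief 0 gives 0·43 + 1·19 = 19.
High-quality: elaborate interior gives 31 − 9 = 22; plain interior gives 19 − 4 = 15. Stays. ✓
Low-quality: elaborate interior gives 31 − 35 = -4; plain interior gives 19 − 2 = 17. Deviates. ✗

No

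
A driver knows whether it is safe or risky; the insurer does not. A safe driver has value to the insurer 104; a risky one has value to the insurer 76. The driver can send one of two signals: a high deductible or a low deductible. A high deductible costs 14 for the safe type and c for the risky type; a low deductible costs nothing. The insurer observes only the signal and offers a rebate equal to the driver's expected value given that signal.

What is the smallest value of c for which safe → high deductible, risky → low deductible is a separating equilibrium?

Under separation: high deductible → safe (pays 104); low deductible → risky (pays 76).
Safe: 104 − 14 = 90 ≥ 76 − 0 = 76. Holds regardless of c. ✓
Risky: 76 − 0 ≥ 104 − c, so c ≥ 104 − 76 = 28.

28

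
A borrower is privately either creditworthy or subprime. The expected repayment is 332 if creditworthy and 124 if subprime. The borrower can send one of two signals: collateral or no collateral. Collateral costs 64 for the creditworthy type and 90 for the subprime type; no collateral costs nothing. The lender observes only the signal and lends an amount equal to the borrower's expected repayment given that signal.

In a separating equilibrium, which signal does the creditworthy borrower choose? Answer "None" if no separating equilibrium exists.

Try creditworthy → collateral, subprime → no collateral:
  If types separate, collateral earns payment 332 and no collateral earns 124.
  Creditworthy: collateral gives 332 − 64 = 268; no collateral gives 124 − 0 = 124. No deviation. ✓
  Subprime: no collateral gives 124 − 0 = 124; collateral gives 332 − 90 = 242. Would deviate. ✗
Try creditworthy → no collateral, subprime → collateral:
  If types separate, no collateral earns payment 332 and collateral earns 124.
  Creditworthy: no collateral gives 332 − 0 = 332; collateral gives 124 − 64 = 60. No deviation. ✓
  Subprime: collateral gives 124 − 90 = 34; no collateral gives 332 − 0 = 332. Would deviate. ✗
Neither assignment is incentive-compatible.

None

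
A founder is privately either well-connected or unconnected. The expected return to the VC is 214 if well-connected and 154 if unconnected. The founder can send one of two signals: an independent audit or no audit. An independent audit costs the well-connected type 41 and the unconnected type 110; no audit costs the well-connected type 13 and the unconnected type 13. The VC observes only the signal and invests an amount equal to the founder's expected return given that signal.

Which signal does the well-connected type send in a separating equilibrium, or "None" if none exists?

Try well-connected → audit, unconnected → no audit:
  Under separation the VC infers type exactly: audit → well-connected (pays 214), no audit → unconnected (pays 154).
  Well-connected: audit gives 214 − 41 = 173; no audit gives 154 − 13 = 141. No deviation. ✓
  Unconnected: no audit gives 154 − 13 = 141; audit gives 214 − 110 = 104. No deviation. ✓
Both hold — the well-connected type sends audit.

audit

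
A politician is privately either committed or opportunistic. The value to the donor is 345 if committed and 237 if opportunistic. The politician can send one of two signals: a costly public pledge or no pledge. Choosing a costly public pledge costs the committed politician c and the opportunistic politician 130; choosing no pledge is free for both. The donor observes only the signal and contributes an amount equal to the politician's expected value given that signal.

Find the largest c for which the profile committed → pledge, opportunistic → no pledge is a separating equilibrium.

108

Under separation: pledge → committed (pays 345); no pledge → opportunistic (pays 237).
Opportunistic: 237 − 0 = 237 ≥ 345 − 130 = 215. Holds regardless of c. ✓
Committed: 345 − c ≥ 237 − 0, so c ≤ 345 − 237 = 108.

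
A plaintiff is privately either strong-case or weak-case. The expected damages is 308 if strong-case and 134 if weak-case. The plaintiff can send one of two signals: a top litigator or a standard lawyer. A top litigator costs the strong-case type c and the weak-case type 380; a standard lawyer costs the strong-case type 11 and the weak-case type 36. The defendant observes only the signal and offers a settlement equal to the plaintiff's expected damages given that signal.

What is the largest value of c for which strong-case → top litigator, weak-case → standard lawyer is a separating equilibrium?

185

Under separation: top litigator → strong-case (pays 308); standard lawyer → weak-case (pays 134).
Weak-case: 134 − 36 = 98 ≥ 308 − 380 = -72. Holds regardless of c. ✓
Strong-case: 308 − c ≥ 134 − 11, so c ≤ 308 − 123 = 185.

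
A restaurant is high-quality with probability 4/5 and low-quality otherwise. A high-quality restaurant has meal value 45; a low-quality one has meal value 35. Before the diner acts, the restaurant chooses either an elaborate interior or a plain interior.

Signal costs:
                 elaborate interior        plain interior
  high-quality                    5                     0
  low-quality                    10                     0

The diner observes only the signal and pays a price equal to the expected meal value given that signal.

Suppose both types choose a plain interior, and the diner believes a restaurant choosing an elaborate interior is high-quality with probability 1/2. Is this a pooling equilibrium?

Yes

At the pooled signal (plain interior) the diner holds the prior 4/5 and pays 4/5·45 + 1/5·35 = 43. Off-path (elaborate interior) belief 1/2 gives 1/2·45 + 1/2·35 = 40.
High-quality: plain interior gives 43 − 0 = 43; elaborate interior gives 40 − 5 = 35. Stays. ✓
Low-quality: plain interior gives 43 − 0 = 43; elaborate interior gives 40 − 10 = 30. Stays. ✓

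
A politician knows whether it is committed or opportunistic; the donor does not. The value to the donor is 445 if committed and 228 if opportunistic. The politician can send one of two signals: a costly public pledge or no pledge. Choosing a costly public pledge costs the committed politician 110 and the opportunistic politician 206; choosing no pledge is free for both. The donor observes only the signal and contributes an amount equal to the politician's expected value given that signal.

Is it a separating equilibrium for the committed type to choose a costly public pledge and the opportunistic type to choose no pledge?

No

Under separation the donor infers type exactly: pledge → committed (pays 445), no pledge → opportunistic (pays 228).
Committed: pledge gives 445 − 110 = 335; no pledge gives 228 − 0 = 228. No deviation. ✓
Opportunistic: no pledge gives 228 − 0 = 228; pledge gives 445 − 206 = 239. Would deviate. ✗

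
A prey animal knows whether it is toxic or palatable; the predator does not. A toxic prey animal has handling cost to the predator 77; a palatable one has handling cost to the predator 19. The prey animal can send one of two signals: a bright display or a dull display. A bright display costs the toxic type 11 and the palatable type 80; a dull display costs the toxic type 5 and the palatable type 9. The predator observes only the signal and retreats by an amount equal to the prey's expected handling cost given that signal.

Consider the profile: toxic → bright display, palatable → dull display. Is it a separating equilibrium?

Yes

Under separation the predator infers type exactly: bright display → toxic (pays 77), dull display → palatable (pays 19).
Toxic: bright display gives 77 − 11 = 66; dull display gives 19 − 5 = 14. No deviation. ✓
Palatable: dull display gives 19 − 9 = 10; bright display gives 77 − 80 = -3. No deviation. ✓
Both incentive constraints hold.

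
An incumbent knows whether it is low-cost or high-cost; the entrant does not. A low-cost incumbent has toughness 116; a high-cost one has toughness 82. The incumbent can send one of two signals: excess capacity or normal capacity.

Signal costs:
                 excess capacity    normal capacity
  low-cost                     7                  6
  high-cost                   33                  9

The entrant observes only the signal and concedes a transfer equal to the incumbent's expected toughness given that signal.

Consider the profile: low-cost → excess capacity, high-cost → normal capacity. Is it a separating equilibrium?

No

Under separation the entrant infers type exactly: excess capacity → low-cost (pays 116), normal capacity → high-cost (pays 82).
Low-cost: excess capacity gives 116 − 7 = 109; normal capacity gives 82 − 6 = 76. No deviation. ✓
High-cost: normal capacity gives 82 − 9 = 73; excess capacity gives 116 − 33 = 83. Would deviate. ✗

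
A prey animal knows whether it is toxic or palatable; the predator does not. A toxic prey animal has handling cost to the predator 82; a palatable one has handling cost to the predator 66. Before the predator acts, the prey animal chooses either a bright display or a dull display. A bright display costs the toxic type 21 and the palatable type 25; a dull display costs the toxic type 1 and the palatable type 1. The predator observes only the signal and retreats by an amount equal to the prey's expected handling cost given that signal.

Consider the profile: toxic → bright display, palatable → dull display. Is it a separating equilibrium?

Under separation the predator infers type exactly: bright display → toxic (pays 82), dull display → palatable (pays 66).
Toxic: bright display gives 82 − 21 = 61; dull display gives 66 − 1 = 65. Would deviate. ✗
Palatable: dull display gives 66 − 1 = 65; bright display gives 82 − 25 = 57. No deviation. ✓

No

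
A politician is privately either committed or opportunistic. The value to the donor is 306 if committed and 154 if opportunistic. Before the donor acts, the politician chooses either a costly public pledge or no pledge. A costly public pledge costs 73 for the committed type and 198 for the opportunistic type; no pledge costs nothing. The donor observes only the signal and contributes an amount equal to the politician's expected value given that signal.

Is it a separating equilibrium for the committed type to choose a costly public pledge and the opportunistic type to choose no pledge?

If types separate, pledge earns payment 306 and no pledge earns 154.
Committed: pledge gives 306 − 73 = 233; no pledge gives 154 − 0 = 154. No deviation. ✓
Opportunistic: no pledge gives 154 − 0 = 154; pledge gives 306 − 198 = 108. No deviation. ✓
Both incentive constraints hold.

Yes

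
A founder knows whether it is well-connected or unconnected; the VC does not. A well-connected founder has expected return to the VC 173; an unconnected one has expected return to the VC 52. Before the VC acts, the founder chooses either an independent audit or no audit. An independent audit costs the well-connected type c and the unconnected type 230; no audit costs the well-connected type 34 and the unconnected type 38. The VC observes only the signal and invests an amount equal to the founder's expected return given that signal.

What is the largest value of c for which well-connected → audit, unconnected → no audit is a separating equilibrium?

Under separation: audit → well-connected (pays 173); no audit → unconnected (pays 52).
Unconnected: 52 − 38 = 14 ≥ 173 − 230 = -57. Holds regardless of c. ✓
Well-connected: 173 − c ≥ 52 − 34, so c ≤ 173 − 18 = 155.

155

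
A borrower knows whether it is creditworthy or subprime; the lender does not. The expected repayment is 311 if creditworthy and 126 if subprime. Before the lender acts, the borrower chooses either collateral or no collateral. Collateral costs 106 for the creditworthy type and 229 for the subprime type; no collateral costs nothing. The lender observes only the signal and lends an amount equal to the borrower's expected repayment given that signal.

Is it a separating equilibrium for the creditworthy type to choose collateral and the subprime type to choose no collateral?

Yes

Under separation the lender infers type exactly: collateral → creditworthy (pays 311), no collateral → subprime (pays 126).
Creditworthy: collateral gives 311 − 106 = 205; no collateral gives 126 − 0 = 126. No deviation. ✓
Subprime: no collateral gives 126 − 0 = 126; collateral gives 311 − 229 = 82. No deviation. ✓
Neither type gains from mimicking the other.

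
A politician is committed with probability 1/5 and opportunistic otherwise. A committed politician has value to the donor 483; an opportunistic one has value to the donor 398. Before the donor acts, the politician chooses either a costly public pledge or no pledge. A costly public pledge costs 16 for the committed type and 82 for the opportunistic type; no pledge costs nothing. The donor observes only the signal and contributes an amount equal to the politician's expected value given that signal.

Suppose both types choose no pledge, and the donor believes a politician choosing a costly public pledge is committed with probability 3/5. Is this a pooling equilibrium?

No

At the pooled signal (no pledge) the donor holds the prior 1/5 and pays 1/5·483 + 4/5·398 = 415. Off-path (pledge) belief 3/5 gives 3/5·483 + 2/5·398 = 449.
Committed: no pledge gives 415 − 0 = 415; pledge gives 449 − 16 = 433. Deviates. ✗
Opportunistic: no pledge gives 415 − 0 = 415; pledge gives 449 − 82 = 367. Stays. ✓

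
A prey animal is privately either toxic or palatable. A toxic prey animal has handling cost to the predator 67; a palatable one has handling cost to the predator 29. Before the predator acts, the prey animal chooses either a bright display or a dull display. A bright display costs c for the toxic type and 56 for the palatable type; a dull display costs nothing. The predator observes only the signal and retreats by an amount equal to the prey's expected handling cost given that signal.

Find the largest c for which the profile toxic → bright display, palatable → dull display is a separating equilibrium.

Under separation: bright display → toxic (pays 67); dull display → palatable (pays 29).
Palatable: 29 − 0 = 29 ≥ 67 − 56 = 11. Holds regardless of c. ✓
Toxic: 67 − c ≥ 29 − 0, so c ≤ 67 − 29 = 38.

38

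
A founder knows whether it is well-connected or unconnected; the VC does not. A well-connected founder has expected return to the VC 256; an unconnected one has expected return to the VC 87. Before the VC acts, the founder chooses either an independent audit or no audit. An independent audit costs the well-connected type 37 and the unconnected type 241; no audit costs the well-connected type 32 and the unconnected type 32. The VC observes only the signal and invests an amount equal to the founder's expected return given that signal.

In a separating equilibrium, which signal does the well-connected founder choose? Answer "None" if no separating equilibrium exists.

audit

Try well-connected → audit, unconnected → no audit:
  If types separate, audit earns payment 256 and no audit earns 87.
  Well-connected: audit gives 256 − 37 = 219; no audit gives 87 − 32 = 55. No deviation. ✓
  Unconnected: no audit gives 87 − 32 = 55; audit gives 256 − 241 = 15. No deviation. ✓
Both hold — the well-connected type sends audit.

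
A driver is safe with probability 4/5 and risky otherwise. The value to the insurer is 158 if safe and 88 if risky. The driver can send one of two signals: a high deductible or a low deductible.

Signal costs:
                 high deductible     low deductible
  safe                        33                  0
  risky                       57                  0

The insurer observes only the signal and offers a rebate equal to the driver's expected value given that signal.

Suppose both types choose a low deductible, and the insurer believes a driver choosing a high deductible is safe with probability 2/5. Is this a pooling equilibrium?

At the pooled signal (low deductible) the insurer holds the prior 4/5 and pays 4/5·158 + 1/5·88 = 144. Off-path (high deductible) belief 2/5 gives 2/5·158 + 3/5·88 = 116.
Safe: low deductible gives 144 − 0 = 144; high deductible gives 116 − 33 = 83. Stays. ✓
Risky: low deductible gives 144 − 0 = 144; high deductible gives 116 − 57 = 59. Stays. ✓

Yes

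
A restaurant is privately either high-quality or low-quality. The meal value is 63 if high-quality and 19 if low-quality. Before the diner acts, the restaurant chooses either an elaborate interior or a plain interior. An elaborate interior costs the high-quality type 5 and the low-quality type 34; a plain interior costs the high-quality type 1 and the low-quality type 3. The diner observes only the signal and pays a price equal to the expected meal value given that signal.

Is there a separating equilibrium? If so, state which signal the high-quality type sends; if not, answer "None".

None

Try high-quality → elaborate interior, low-quality → plain interior:
  If types separate, elaborate interior earns payment 63 and plain interior earns 19.
  High-quality: elaborate interior gives 63 − 5 = 58; plain interior gives 19 − 1 = 18. No deviation. ✓
  Low-quality: plain interior gives 19 − 3 = 16; elaborate interior gives 63 − 34 = 29. Would deviate. ✗
Try high-quality → plain interior, low-quality → elaborate interior:
  If types separate, plain interior earns payment 63 and elaborate interior earns 19.
  High-quality: plain interior gives 63 − 1 = 62; elaborate interior gives 19 − 5 = 14. No deviation. ✓
  Low-quality: elaborate interior gives 19 − 34 = -15; plain interior gives 63 − 3 = 60. Would deviate. ✗
Neither assignment is incentive-compatible.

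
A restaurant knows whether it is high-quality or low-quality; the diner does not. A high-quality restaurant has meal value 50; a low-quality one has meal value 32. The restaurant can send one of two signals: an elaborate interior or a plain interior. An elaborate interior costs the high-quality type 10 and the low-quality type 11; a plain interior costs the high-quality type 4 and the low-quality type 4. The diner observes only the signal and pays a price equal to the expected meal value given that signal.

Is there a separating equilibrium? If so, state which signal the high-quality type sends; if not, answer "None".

None

Try high-quality → elaborate interior, low-quality → plain interior:
  Under separation the diner infers type exactly: elaborate interior → high-quality (pays 50), plain interior → low-quality (pays 32).
  High-quality: elaborate interior gives 50 − 10 = 40; plain interior gives 32 − 4 = 28. No deviation. ✓
  Low-quality: plain interior gives 32 − 4 = 28; elaborate interior gives 50 − 11 = 39. Would deviate. ✗
Try high-quality → plain interior, low-quality → elaborate interior:
  Under separation the diner infers type exactly: plain interior → high-quality (pays 50), elaborate interior → low-quality (pays 32).
  High-quality: plain interior gives 50 − 4 = 46; elaborate interior gives 32 − 10 = 22. No deviation. ✓
  Low-quality: elaborate interior gives 32 − 11 = 21; plain interior gives 50 − 4 = 46. Would deviate. ✗
Neither assignment is incentive-compatible.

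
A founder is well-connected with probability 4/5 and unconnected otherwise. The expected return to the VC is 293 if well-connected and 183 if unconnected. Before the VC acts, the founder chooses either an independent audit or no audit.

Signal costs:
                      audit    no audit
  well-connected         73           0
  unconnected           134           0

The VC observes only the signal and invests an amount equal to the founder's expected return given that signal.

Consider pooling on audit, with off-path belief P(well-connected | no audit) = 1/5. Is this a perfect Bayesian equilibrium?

No

On the equilibrium path (audit) the VC holds the prior 4/5 and pays 4/5·293 + 1/5·183 = 271. Off-path (no audit) belief 1/5 gives 1/5·293 + 4/5·183 = 205.
Well-connected: audit gives 271 − 73 = 198; no audit gives 205 − 0 = 205. Deviates. ✗
Unconnected: audit gives 271 − 134 = 137; no audit gives 205 − 0 = 205. Deviates. ✗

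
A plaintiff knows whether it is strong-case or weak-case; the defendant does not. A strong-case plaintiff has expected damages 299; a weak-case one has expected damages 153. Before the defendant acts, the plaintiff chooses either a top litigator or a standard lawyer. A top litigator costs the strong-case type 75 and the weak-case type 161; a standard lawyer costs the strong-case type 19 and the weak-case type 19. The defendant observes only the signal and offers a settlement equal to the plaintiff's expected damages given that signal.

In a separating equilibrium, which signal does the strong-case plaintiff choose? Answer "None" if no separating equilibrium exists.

Try strong-case → top litigator, weak-case → standard lawyer:
  Under separation the defendant infers type exactly: top litigator → strong-case (pays 299), standard lawyer → weak-case (pays 153).
  Strong-case: top litigator gives 299 − 75 = 224; standard lawyer gives 153 − 19 = 134. No deviation. ✓
  Weak-case: standard lawyer gives 153 − 19 = 134; top litigator gives 299 − 161 = 138. Would deviate. ✗
Try strong-case → standard lawyer, weak-case → top litigator:
  Under separation the defendant infers type exactly: standard lawyer → strong-case (pays 299), top litigator → weak-case (pays 153).
  Strong-case: standard lawyer gives 299 − 19 = 280; top litigator gives 153 − 75 = 78. No deviation. ✓
  Weak-case: top litigator gives 153 − 161 = -8; standard lawyer gives 299 − 19 = 280. Would deviate. ✗
Neither assignment is incentive-compatible.

None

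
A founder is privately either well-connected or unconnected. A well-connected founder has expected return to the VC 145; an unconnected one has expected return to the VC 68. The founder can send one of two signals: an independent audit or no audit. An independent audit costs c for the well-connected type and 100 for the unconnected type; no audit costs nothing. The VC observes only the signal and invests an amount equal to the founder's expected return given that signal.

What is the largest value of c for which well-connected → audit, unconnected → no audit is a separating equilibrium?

Under separation: audit → well-connected (pays 145); no audit → unconnected (pays 68).
Unconnected: 68 − 0 = 68 ≥ 145 − 100 = 45. Holds regardless of c. ✓
Well-connected: 145 − c ≥ 68 − 0, so c ≤ 145 − 68 = 77.

77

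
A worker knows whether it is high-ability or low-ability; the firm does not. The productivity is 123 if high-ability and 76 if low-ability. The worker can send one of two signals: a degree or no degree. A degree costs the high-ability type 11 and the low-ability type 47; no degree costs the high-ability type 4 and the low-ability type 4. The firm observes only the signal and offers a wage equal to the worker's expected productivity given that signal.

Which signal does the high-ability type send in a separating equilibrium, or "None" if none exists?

Try high-ability → degree, low-ability → no degree:
  Under separation the firm infers type exactly: degree → high-ability (pays 123), no degree → low-ability (pays 76).
  High-ability: degree gives 123 − 11 = 112; no degree gives 76 − 4 = 72. No deviation. ✓
  Low-ability: no degree gives 76 − 4 = 72; degree gives 123 − 47 = 76. Would deviate. ✗
Try high-ability → no degree, low-ability → degree:
  Under separation the firm infers type exactly: no degree → high-ability (pays 123), degree → low-ability (pays 76).
  High-ability: no degree gives 123 − 4 = 119; degree gives 76 − 11 = 65. No deviation. ✓
  Low-ability: degree gives 76 − 47 = 29; no degree gives 123 − 4 = 119. Would deviate. ✗
Neither assignment is incentive-compatible.

None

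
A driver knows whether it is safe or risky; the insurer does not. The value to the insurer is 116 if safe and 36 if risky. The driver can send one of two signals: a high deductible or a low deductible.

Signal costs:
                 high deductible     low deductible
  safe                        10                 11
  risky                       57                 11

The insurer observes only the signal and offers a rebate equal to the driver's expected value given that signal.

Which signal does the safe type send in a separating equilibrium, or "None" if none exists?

None

Try safe → high deductible, risky → low deductible:
  If types separate, high deductible earns payment 116 and low deductible earns 36.
  Safe: high deductible gives 116 − 10 = 106; low deductible gives 36 − 11 = 25. No deviation. ✓
  Risky: low deductible gives 36 − 11 = 25; high deductible gives 116 − 57 = 59. Would deviate. ✗
Try safe → low deductible, risky → high deductible:
  If types separate, low deductible earns payment 116 and high deductible earns 36.
  Safe: low deductible gives 116 − 11 = 105; high deductible gives 36 − 10 = 26. No deviation. ✓
  Risky: high deductible gives 36 − 57 = -21; low deductible gives 116 − 11 = 105. Would deviate. ✗
Neither assignment is incentive-compatible.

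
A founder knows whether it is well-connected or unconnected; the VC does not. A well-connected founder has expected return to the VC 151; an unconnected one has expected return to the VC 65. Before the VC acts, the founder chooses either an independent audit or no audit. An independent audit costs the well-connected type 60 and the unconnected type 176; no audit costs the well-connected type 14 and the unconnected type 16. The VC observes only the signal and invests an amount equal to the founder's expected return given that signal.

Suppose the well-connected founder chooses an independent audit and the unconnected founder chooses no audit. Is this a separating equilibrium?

Yes

Under separation the VC infers type exactly: audit → well-connected (pays 151), no audit → unconnected (pays 65).
Well-connected: audit gives 151 − 60 = 91; no audit gives 65 − 14 = 51. No deviation. ✓
Unconnected: no audit gives 65 − 16 = 49; audit gives 151 − 176 = -25. No deviation. ✓
Neither type gains from mimicking the other.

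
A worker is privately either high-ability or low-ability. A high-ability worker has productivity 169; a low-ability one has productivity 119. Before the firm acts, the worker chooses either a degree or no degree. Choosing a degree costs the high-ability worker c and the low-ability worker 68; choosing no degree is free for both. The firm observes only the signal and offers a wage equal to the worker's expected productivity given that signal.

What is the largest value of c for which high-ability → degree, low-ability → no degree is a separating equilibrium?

Under separation: degree → high-ability (pays 169); no degree → low-ability (pays 119).
Low-ability: 119 − 0 = 119 ≥ 169 − 68 = 101. Holds regardless of c. ✓
High-ability: 169 − c ≥ 119 − 0, so c ≤ 169 − 119 = 50.

50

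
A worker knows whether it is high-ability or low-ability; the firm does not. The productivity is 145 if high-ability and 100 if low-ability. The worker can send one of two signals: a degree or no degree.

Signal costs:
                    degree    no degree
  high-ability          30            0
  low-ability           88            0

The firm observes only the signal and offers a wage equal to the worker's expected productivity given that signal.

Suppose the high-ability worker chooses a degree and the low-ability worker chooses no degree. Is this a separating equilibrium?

Yes

Under separation the firm infers type exactly: degree → high-ability (pays 145), no degree → low-ability (pays 100).
High-ability: degree gives 145 − 30 = 115; no degree gives 100 − 0 = 100. No deviation. ✓
Low-ability: no degree gives 100 − 0 = 100; degree gives 145 − 88 = 57. No deviation. ✓
Both incentive constraints hold.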